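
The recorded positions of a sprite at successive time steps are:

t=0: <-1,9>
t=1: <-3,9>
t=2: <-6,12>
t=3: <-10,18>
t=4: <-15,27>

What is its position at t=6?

First differences are <-2,+0>, <-3,+3>, <-4,+6>, <-5,+9>; their common second difference is <-1,+3> (constant acceleration).
step 5: <-15,27> + <-6,+12> → <-21,39>
step 6: <-21,39> + <-7,+15> → <-28,54>

<-28,54>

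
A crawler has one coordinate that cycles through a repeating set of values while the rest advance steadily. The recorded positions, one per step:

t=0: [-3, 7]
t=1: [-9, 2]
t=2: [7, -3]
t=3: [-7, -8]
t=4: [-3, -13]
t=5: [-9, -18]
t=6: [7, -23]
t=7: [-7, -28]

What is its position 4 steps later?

First: cycles through -3, -9, 7, -7 every 4 steps. Step 11 lands at position 3 of the cycle → -7.
Second: linear, -5 per step → -48 at step 11.

[-7, -48]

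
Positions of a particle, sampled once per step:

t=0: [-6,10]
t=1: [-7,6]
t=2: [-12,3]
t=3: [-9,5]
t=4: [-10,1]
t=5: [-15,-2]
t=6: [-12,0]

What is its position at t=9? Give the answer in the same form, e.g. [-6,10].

Step-to-step displacements: [-1,-4], [-5,-3], [+3,+2], [-1,-4], [-5,-3], [+3,+2] — a repeating cycle of length 3.
step 7: apply [-1,-4] → [-13,-4]
step 8: apply [-5,-3] → [-18,-7]
step 9: apply [+3,+2] → [-15,-5]

[-15,-5]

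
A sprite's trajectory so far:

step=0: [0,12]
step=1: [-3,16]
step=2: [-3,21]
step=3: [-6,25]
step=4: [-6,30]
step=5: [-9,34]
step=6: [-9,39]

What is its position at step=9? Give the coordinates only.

[-15,52]

Step-to-step displacements: [-3,+4], [+0,+5], [-3,+4], [+0,+5], [-3,+4], [+0,+5] — a repeating cycle of length 2.
step 7: apply [-3,+4] → [-12,43]
step 8: apply [+0,+5] → [-12,48]
step 9: apply [-3,+4] → [-15,52]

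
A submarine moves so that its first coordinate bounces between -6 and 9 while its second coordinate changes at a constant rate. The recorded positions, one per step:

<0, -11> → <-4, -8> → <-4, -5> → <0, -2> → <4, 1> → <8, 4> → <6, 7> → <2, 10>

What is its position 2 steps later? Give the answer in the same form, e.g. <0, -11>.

<-6, 16>

The first coordinate travels 4 per step and bounces off the walls at -6 and 9.
  step 8: 2 → -2
  step 9: -2 → -6
The second coordinate changes by +3 each step: at step 9 it is 16.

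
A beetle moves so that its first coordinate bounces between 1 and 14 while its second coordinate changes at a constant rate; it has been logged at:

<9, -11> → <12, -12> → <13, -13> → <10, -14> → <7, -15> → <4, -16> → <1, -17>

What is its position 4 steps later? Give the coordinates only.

<13, -21>

The first coordinate travels 3 per step and bounces off the walls at 1 and 14.
  step 7: 1 → 4
  step 8: 4 → 7
  step 9: 7 → 10
  step 10: 10 → 13
The second coordinate changes by -1 each step: at step 10 it is -21.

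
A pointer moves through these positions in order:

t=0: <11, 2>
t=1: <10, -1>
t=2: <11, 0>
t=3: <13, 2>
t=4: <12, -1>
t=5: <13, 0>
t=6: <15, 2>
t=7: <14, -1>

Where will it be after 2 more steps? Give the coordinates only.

<17, 2>

Differencing gives <-1, -3>, <+1, +1>, <+2, +2>, <-1, -3>, <+1, +1>, <+2, +2>, <-1, -3>. This is the pattern <-1, -3>, <+1, +1>, <+2, +2> repeated.
step 8: apply <+1, +1> → <15, 0>
step 9: apply <+2, +2> → <17, 2>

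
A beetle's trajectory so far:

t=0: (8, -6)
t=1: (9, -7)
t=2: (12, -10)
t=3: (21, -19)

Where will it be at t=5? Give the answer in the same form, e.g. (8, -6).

The jumps are (+1, -1), (+3, -3), (+9, -9) — a geometric progression with ratio 3.
step 4: (21, -19) + (+27, -27) → (48, -46)
step 5: (48, -46) + (+81, -81) → (129, -127)

(129, -127)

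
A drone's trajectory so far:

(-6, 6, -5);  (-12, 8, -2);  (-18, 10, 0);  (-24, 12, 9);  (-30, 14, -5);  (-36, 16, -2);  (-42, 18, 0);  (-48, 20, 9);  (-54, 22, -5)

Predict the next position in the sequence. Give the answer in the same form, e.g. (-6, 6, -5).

(-60, 24, -2)

The first coordinate changes by -6 each step, so at step 9 it is -6 + 9·(-6) = -60.
The second coordinate changes by +2 each step, so at step 9 it is 6 + 9·(2) = 24.
The third coordinate repeats the cycle [-5, -2, 0, 9] with period 4; step 9 mod 4 = 1, giving -2.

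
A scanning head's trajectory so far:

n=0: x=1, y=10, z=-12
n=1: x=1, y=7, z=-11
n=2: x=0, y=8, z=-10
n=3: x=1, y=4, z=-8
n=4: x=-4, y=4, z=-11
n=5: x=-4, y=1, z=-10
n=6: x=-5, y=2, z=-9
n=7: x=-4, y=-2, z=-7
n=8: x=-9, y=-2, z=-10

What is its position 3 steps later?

x=-9, y=-8, z=-6

Step-to-step displacements: (+0, -3, +1), (-1, +1, +1), (+1, -4, +2), (-5, +0, -3), (+0, -3, +1), (-1, +1, +1), (+1, -4, +2), (-5, +0, -3) — a repeating cycle of length 4.
step 9: apply (+0, -3, +1) → x=-9, y=-5, z=-9
step 10: apply (-1, +1, +1) → x=-10, y=-4, z=-8
step 11: apply (+1, -4, +2) → x=-9, y=-8, z=-6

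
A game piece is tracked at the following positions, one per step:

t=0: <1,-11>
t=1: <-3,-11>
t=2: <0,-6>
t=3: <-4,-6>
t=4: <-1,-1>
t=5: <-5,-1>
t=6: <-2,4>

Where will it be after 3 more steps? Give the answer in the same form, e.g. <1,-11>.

Differencing gives <-4,+0>, <+3,+5>, <-4,+0>, <+3,+5>, <-4,+0>, <+3,+5>. This is the pattern <-4,+0>, <+3,+5> repeated.
step 7: apply <-4,+0> → <-6,4>
step 8: apply <+3,+5> → <-3,9>
step 9: apply <-4,+0> → <-7,9>

<-7,9>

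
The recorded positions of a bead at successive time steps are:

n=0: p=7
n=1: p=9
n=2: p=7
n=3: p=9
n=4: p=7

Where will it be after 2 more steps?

p=7

Step-to-step displacements: +2, -2, +2, -2; each is -1× the previous.
step 5: 7 + 2 → p=9
step 6: 9 − 2 → p=7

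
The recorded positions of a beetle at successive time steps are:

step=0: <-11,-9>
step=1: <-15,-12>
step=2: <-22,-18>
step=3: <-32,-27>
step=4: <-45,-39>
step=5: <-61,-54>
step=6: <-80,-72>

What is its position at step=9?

<-155,-144>

Taking differences between consecutive positions: <-4,-3>, <-7,-6>, <-10,-9>, <-13,-12>, <-16,-15>, <-19,-18>. These grow by <-3,-3> each step.
step 7: <-80,-72> + <-22,-21> → <-102,-93>
step 8: <-102,-93> + <-25,-24> → <-127,-117>
step 9: <-127,-117> + <-28,-27> → <-155,-144>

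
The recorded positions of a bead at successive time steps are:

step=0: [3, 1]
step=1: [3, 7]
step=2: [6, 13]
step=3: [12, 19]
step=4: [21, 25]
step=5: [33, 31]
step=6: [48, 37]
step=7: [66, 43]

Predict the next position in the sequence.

Taking differences between consecutive positions: [+0, +6], [+3, +6], [+6, +6], [+9, +6], [+12, +6], [+15, +6], [+18, +6]. These grow by [+3, +0] each step.
step 8: [66, 43] + [+21, +6] → [87, 49]

[87, 49]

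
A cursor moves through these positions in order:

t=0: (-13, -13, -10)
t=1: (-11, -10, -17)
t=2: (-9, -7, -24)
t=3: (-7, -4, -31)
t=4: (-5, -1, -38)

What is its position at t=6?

(-1, 5, -52)

Each step adds (+2, +3, -7) to the position.
step 5: (-5, -1, -38) + (+2, +3, -7) → (-3, 2, -45)
step 6: (-3, 2, -45) + (+2, +3, -7) → (-1, 5, -52)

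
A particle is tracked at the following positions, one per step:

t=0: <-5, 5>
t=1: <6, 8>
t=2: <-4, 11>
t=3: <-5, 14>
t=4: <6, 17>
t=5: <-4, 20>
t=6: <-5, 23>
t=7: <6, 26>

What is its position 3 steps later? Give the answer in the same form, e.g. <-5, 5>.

First: cycles through -5, 6, -4 every 3 steps. Step 10 lands at position 1 of the cycle → 6.
Second: linear, +3 per step → 35 at step 10.

<6, 35>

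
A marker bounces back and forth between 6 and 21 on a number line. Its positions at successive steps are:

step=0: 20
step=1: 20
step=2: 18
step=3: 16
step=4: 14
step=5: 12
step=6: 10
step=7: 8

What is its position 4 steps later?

The value travels 2 per step and bounces off the walls at 6 and 21.
  step 8: 8 → 6
  step 9: 6 → 8
  step 10: 8 → 10
  step 11: 10 → 12

12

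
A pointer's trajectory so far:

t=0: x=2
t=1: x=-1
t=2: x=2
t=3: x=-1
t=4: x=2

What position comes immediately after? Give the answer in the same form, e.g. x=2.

Consecutive displacements -3, +3, -3, +3 scale by a factor of -1 each step.
step 5: 2 − 3 → x=-1

x=-1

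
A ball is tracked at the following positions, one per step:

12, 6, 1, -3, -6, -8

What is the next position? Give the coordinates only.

-9

First differences are -6, -5, -4, -3, -2; their common second difference is +1 (constant acceleration).
step 6: -8 − 1 → -9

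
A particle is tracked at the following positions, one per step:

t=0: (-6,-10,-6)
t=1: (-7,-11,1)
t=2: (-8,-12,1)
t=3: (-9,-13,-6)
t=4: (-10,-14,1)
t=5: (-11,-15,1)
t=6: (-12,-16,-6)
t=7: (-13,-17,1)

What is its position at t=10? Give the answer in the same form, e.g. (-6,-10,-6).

(-16,-20,1)

First: linear, -1 per step → -16 at step 10.
Second: linear, -1 per step → -20 at step 10.
Third: cycles through -6, 1, 1 every 3 steps. Step 10 lands at position 1 of the cycle → 1.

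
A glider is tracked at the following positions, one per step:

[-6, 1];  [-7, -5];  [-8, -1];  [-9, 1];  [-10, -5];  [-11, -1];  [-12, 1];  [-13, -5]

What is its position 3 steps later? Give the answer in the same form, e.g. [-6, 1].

[-16, -5]

The first coordinate changes by -1 each step, so at step 10 it is -6 + 10·(-1) = -16.
The second coordinate repeats the cycle [1, -5, -1] with period 3; step 10 mod 3 = 1, giving -5.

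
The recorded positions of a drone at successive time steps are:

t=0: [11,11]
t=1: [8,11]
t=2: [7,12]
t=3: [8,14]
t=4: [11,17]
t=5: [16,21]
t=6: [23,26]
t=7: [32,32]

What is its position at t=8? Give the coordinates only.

Successive displacements: [-3,+0], [-1,+1], [+1,+2], [+3,+3], [+5,+4], [+7,+5], [+9,+6] — each changes by [+2,+1].
step 8: [32,32] + [+11,+7] → [43,39]

[43,39]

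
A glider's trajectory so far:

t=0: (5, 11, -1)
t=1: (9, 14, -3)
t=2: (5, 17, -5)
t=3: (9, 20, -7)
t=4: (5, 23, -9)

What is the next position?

The first coordinate repeats the cycle [5, 9] with period 2; step 5 mod 2 = 1, giving 9.
The second coordinate changes by +3 each step, so at step 5 it is 11 + 5·(3) = 26.
The third coordinate changes by -2 each step, so at step 5 it is -1 + 5·(-2) = -11.

(9, 26, -11)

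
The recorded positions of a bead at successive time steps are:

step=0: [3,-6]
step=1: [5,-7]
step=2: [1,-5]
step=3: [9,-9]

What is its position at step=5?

Step-to-step displacements: [+2,-1], [-4,+2], [+8,-4]; each is -2× the previous.
step 4: [9,-9] + [-16,+8] → [-7,-1]
step 5: [-7,-1] + [+32,-16] → [25,-17]

[25,-17]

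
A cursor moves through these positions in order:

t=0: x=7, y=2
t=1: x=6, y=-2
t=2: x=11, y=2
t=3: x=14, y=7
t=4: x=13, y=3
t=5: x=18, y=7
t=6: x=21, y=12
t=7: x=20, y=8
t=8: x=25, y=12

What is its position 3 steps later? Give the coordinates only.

The moves between consecutive positions are (-1,-4), (+5,+4), (+3,+5), (-1,-4), (+5,+4), (+3,+5), (-1,-4), (+5,+4); they repeat the 3-cycle [(-1,-4), (+5,+4), (+3,+5)].
step 9: apply (+3,+5) → x=28, y=17
step 10: apply (-1,-4) → x=27, y=13
step 11: apply (+5,+4) → x=32, y=17

x=32, y=17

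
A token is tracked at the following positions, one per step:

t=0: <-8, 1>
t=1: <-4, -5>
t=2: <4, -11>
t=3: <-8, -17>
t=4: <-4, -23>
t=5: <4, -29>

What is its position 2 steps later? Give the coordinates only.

First: cycles through -8, -4, 4 every 3 steps. Step 7 lands at position 1 of the cycle → -4.
Second: linear, -6 per step → -41 at step 7.

<-4, -41>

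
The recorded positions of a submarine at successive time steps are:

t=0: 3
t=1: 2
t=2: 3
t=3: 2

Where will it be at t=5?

2

The jumps are -1, +1, -1 — a geometric progression with ratio -1.
step 4: 2 + 1 → 3
step 5: 3 − 1 → 2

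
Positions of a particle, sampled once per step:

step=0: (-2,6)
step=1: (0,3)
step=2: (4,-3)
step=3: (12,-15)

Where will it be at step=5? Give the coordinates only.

The jumps are (+2,-3), (+4,-6), (+8,-12) — a geometric progression with ratio 2.
step 4: (12,-15) + (+16,-24) → (28,-39)
step 5: (28,-39) + (+32,-48) → (60,-87)

(60,-87)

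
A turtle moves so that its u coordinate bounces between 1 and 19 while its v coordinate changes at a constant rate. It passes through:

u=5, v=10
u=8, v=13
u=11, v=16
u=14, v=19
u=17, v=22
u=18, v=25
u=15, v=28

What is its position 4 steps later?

The u coordinate travels 3 per step and bounces off the walls at 1 and 19.
  step 7: 15 → 12
  step 8: 12 → 9
  step 9: 9 → 6
  step 10: 6 → 3
The v coordinate changes by +3 each step: at step 10 it is 40.

u=3, v=40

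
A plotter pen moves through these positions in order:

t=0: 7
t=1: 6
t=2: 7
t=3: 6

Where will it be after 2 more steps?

6

Step-to-step displacements: -1, +1, -1; each is -1× the previous.
step 4: 6 + 1 → 7
step 5: 7 − 1 → 6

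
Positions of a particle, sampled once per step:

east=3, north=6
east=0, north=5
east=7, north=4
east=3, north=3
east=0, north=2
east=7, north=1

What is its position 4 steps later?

east=3, north=-3

The east coordinate repeats the cycle [3, 0, 7] with period 3; step 9 mod 3 = 0, giving 3.
The north coordinate changes by -1 each step, so at step 9 it is 6 + 9·(-1) = -3.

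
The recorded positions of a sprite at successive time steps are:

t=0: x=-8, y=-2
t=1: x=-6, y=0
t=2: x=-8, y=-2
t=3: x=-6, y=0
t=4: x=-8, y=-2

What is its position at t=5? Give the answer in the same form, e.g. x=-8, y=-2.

x=-6, y=0

Step-to-step displacements: (+2, +2), (-2, -2), (+2, +2), (-2, -2); each is -1× the previous.
step 5: x=-8, y=-2 + (+2, +2) → x=-6, y=0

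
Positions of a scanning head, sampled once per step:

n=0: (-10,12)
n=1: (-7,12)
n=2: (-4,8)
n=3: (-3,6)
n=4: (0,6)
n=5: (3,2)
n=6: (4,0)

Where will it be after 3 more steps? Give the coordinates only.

The moves between consecutive positions are (+3,+0), (+3,-4), (+1,-2), (+3,+0), (+3,-4), (+1,-2); they repeat the 3-cycle [(+3,+0), (+3,-4), (+1,-2)].
step 7: apply (+3,+0) → (7,0)
step 8: apply (+3,-4) → (10,-4)
step 9: apply (+1,-2) → (11,-6)

(11,-6)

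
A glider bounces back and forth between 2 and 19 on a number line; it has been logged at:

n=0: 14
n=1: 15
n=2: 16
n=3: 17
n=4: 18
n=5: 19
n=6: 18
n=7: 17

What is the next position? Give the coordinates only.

The value travels 1 per step and bounces off the walls at 2 and 19.
  step 8: 17 → 16

16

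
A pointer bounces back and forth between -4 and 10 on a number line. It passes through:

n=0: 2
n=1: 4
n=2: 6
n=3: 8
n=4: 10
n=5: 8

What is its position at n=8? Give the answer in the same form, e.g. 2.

2

The value travels 2 per step and bounces off the walls at -4 and 10.
  step 6: 8 → 6
  step 7: 6 → 4
  step 8: 4 → 2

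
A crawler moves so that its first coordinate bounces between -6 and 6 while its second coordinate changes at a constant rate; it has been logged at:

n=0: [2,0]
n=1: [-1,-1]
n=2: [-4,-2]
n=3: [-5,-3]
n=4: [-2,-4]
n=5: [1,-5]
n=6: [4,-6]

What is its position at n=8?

[2,-8]

The first coordinate travels 3 per step and bounces off the walls at -6 and 6.
  step 7: 4 → 5
  step 8: 5 → 2
The second coordinate changes by -1 each step: at step 8 it is -8.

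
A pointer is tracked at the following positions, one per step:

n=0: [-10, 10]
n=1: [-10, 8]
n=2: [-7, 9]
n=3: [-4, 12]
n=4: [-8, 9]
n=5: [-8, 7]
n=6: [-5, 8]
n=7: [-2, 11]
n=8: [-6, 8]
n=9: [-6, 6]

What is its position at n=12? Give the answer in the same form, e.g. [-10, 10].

[-4, 7]

The moves between consecutive positions are [+0, -2], [+3, +1], [+3, +3], [-4, -3], [+0, -2], [+3, +1], [+3, +3], [-4, -3], [+0, -2]; they repeat the 4-cycle [[+0, -2], [+3, +1], [+3, +3], [-4, -3]].
step 10: apply [+3, +1] → [-3, 7]
step 11: apply [+3, +3] → [0, 10]
step 12: apply [-4, -3] → [-4, 7]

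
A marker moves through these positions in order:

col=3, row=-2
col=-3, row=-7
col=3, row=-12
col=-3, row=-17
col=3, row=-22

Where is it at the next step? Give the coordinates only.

The col coordinate repeats the cycle [3, -3] with period 2; step 5 mod 2 = 1, giving -3.
The row coordinate changes by -5 each step, so at step 5 it is -2 + 5·(-5) = -27.

col=-3, row=-27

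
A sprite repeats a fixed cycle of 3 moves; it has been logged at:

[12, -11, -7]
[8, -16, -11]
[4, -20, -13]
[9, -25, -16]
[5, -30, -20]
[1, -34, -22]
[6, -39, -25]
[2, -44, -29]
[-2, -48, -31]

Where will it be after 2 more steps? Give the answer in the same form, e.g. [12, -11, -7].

[-1, -58, -38]

Differencing gives [-4, -5, -4], [-4, -4, -2], [+5, -5, -3], [-4, -5, -4], [-4, -4, -2], [+5, -5, -3], [-4, -5, -4], [-4, -4, -2]. This is the pattern [-4, -5, -4], [-4, -4, -2], [+5, -5, -3] repeated.
step 9: apply [+5, -5, -3] → [3, -53, -34]
step 10: apply [-4, -5, -4] → [-1, -58, -38]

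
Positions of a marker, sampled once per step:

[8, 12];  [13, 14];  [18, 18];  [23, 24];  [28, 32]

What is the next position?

[33, 42]

First differences are [+5, +2], [+5, +4], [+5, +6], [+5, +8]; their common second difference is [+0, +2] (constant acceleration).
step 5: [28, 32] + [+5, +10] → [33, 42]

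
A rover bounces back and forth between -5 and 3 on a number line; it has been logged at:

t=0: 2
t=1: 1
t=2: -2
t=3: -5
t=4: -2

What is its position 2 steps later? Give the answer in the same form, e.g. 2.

2

The value travels 3 per step and bounces off the walls at -5 and 3.
  step 5: -2 → 1
  step 6: 1 → 2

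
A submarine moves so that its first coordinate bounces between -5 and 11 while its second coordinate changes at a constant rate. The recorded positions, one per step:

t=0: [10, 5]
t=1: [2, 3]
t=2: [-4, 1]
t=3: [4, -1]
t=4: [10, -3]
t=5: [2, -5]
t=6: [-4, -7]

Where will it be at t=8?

[10, -11]

The first coordinate travels 8 per step and bounces off the walls at -5 and 11.
  step 7: -4 → 4
  step 8: 4 → 10
The second coordinate changes by -2 each step: at step 8 it is -11.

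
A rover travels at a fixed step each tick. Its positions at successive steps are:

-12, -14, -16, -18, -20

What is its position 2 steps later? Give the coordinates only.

Constant displacement of -2 per step.
step 5: -20 − 2 → -22
step 6: -22 − 2 → -24

-24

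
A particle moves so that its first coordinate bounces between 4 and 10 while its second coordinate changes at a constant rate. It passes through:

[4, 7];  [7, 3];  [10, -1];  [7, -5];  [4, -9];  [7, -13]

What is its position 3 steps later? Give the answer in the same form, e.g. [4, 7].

[4, -25]

The first coordinate reflects between 4 and 10, moving 3 per step.
  step 6: 7 → 10
  step 7: 10 → 7
  step 8: 7 → 4
The second coordinate changes by -4 each step: at step 8 it is -25.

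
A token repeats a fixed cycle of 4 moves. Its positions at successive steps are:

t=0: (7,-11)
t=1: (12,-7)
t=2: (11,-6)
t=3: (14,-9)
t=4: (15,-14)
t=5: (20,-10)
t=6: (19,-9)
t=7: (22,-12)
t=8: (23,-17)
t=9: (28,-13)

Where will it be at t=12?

The moves between consecutive positions are (+5,+4), (-1,+1), (+3,-3), (+1,-5), (+5,+4), (-1,+1), (+3,-3), (+1,-5), (+5,+4); they repeat the 4-cycle [(+5,+4), (-1,+1), (+3,-3), (+1,-5)].
step 10: apply (-1,+1) → (27,-12)
step 11: apply (+3,-3) → (30,-15)
step 12: apply (+1,-5) → (31,-20)

(31,-20)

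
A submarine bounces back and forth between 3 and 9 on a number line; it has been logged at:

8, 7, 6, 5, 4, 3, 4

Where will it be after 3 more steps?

7

The value travels 1 per step and bounces off the walls at 3 and 9.
  step 7: 4 → 5
  step 8: 5 → 6
  step 9: 6 → 7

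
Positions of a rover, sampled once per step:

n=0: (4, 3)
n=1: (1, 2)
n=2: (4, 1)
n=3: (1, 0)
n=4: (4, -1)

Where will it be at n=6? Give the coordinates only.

The first coordinate repeats the cycle [4, 1] with period 2; step 6 mod 2 = 0, giving 4.
The second coordinate changes by -1 each step, so at step 6 it is 3 + 6·(-1) = -3.

(4, -3)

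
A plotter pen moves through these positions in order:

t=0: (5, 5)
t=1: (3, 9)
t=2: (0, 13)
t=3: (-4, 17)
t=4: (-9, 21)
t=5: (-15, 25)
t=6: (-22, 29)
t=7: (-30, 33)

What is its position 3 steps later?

First differences are (-2, +4), (-3, +4), (-4, +4), (-5, +4), (-6, +4), (-7, +4), (-8, +4); their common second difference is (-1, +0) (constant acceleration).
step 8: (-30, 33) + (-9, +4) → (-39, 37)
step 9: (-39, 37) + (-10, +4) → (-49, 41)
step 10: (-49, 41) + (-11, +4) → (-60, 45)

(-60, 45)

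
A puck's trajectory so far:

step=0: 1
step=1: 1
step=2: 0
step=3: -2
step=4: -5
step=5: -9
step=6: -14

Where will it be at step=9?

-35

First differences are +0, -1, -2, -3, -4, -5; their common second difference is -1 (constant acceleration).
step 7: -14 − 6 → -20
step 8: -20 − 7 → -27
step 9: -27 − 8 → -35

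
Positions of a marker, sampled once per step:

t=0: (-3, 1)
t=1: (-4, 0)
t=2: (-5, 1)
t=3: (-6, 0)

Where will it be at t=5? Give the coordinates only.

(-8, 0)

The first coordinate changes by -1 each step, so at step 5 it is -3 + 5·(-1) = -8.
The second coordinate repeats the cycle [1, 0] with period 2; step 5 mod 2 = 1, giving 0.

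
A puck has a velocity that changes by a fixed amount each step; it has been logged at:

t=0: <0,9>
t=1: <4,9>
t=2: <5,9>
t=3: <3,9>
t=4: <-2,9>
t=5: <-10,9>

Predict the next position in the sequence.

<-21,9>

First differences are <+4,+0>, <+1,+0>, <-2,+0>, <-5,+0>, <-8,+0>; their common second difference is <-3,+0> (constant acceleration).
step 6: <-10,9> + <-11,+0> → <-21,9>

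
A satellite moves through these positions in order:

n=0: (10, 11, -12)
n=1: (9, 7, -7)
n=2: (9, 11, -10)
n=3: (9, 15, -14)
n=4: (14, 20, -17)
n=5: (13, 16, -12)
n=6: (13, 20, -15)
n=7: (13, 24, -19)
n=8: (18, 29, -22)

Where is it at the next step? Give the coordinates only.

Step-to-step displacements: (-1, -4, +5), (+0, +4, -3), (+0, +4, -4), (+5, +5, -3), (-1, -4, +5), (+0, +4, -3), (+0, +4, -4), (+5, +5, -3) — a repeating cycle of length 4.
step 9: apply (-1, -4, +5) → (17, 25, -17)

(17, 25, -17)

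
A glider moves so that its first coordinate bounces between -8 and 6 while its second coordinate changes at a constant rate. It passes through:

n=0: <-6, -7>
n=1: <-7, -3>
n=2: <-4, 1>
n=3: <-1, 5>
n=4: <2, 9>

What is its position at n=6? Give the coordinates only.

<4, 17>

The first coordinate reflects between -8 and 6, moving 3 per step.
  step 5: 2 → 5
  step 6: 5 → 4
The second coordinate changes by +4 each step: at step 6 it is 17.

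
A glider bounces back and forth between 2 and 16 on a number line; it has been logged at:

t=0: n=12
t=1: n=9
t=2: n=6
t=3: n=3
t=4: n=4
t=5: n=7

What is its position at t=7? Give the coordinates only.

n=13

The value reflects between 2 and 16, moving 3 per step.
  step 6: 7 → 10
  step 7: 10 → 13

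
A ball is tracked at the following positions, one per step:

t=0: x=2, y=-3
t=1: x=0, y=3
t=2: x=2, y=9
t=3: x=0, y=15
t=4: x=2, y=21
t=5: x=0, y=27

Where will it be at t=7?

x=0, y=39

The x coordinate repeats the cycle [2, 0] with period 2; step 7 mod 2 = 1, giving 0.
The y coordinate changes by +6 each step, so at step 7 it is -3 + 7·(6) = 39.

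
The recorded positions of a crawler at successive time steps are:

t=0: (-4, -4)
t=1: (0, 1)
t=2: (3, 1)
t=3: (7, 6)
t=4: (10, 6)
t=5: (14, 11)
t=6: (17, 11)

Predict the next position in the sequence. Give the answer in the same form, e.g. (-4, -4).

The moves between consecutive positions are (+4, +5), (+3, +0), (+4, +5), (+3, +0), (+4, +5), (+3, +0); they repeat the 2-cycle [(+4, +5), (+3, +0)].
step 7: apply (+4, +5) → (21, 16)

(21, 16)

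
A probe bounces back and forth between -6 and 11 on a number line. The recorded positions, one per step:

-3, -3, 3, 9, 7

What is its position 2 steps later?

The value travels 6 per step and bounces off the walls at -6 and 11.
  step 5: 7 → 1
  step 6: 1 → -5

-5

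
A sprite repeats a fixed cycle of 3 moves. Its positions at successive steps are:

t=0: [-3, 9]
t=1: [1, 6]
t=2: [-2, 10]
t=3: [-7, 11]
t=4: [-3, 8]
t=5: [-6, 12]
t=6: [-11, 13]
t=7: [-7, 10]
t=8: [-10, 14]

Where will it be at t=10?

Differencing gives [+4, -3], [-3, +4], [-5, +1], [+4, -3], [-3, +4], [-5, +1], [+4, -3], [-3, +4]. This is the pattern [+4, -3], [-3, +4], [-5, +1] repeated.
step 9: apply [-5, +1] → [-15, 15]
step 10: apply [+4, -3] → [-11, 12]

[-11, 12]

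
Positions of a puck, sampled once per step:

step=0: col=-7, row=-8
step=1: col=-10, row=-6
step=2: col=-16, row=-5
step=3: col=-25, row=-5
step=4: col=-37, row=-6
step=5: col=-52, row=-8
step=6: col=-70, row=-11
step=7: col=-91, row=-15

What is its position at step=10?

Taking differences between consecutive positions: (-3,+2), (-6,+1), (-9,+0), (-12,-1), (-15,-2), (-18,-3), (-21,-4). These grow by (-3,-1) each step.
step 8: col=-91, row=-15 + (-24,-5) → col=-115, row=-20
step 9: col=-115, row=-20 + (-27,-6) → col=-142, row=-26
step 10: col=-142, row=-26 + (-30,-7) → col=-172, row=-33

col=-172, row=-33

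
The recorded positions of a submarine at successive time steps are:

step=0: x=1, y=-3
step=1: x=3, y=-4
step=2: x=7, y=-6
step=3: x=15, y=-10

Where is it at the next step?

Step-to-step displacements: (+2, -1), (+4, -2), (+8, -4); each is 2× the previous.
step 4: x=15, y=-10 + (+16, -8) → x=31, y=-18

x=31, y=-18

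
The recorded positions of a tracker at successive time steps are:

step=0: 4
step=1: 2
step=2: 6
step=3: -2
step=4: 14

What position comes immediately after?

-18

Consecutive displacements -2, +4, -8, +16 scale by a factor of -2 each step.
step 5: 14 − 32 → -18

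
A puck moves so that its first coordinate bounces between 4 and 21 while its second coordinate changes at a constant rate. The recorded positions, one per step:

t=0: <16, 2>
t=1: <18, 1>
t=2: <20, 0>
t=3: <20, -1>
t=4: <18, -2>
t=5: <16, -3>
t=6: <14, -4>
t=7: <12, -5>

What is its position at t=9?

<8, -7>

The first coordinate travels 2 per step and bounces off the walls at 4 and 21.
  step 8: 12 → 10
  step 9: 10 → 8
The second coordinate changes by -1 each step: at step 9 it is -7.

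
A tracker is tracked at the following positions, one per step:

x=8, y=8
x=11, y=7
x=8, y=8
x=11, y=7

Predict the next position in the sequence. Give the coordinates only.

Step-to-step displacements: (+3,-1), (-3,+1), (+3,-1); each is -1× the previous.
step 4: x=11, y=7 + (-3,+1) → x=8, y=8

x=8, y=8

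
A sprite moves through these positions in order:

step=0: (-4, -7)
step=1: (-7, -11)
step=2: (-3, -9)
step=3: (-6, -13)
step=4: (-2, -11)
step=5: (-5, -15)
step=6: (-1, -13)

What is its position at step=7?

Step-to-step displacements: (-3, -4), (+4, +2), (-3, -4), (+4, +2), (-3, -4), (+4, +2) — a repeating cycle of length 2.
step 7: apply (-3, -4) → (-4, -17)

(-4, -17)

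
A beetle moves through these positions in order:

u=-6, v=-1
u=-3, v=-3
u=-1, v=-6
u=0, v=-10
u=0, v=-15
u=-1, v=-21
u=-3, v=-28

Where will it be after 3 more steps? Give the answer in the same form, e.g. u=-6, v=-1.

u=-15, v=-55

First differences are (+3, -2), (+2, -3), (+1, -4), (+0, -5), (-1, -6), (-2, -7); their common second difference is (-1, -1) (constant acceleration).
step 7: u=-3, v=-28 + (-3, -8) → u=-6, v=-36
step 8: u=-6, v=-36 + (-4, -9) → u=-10, v=-45
step 9: u=-10, v=-45 + (-5, -10) → u=-15, v=-55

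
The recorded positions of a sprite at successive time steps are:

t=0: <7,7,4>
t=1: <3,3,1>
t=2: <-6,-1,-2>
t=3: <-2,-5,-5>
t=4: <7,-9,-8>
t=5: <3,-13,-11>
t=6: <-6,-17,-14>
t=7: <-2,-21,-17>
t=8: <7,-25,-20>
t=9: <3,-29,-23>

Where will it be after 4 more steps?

The first coordinate repeats the cycle [7, 3, -6, -2] with period 4; step 13 mod 4 = 1, giving 3.
The second coordinate changes by -4 each step, so at step 13 it is 7 + 13·(-4) = -45.
The third coordinate changes by -3 each step, so at step 13 it is 4 + 13·(-3) = -35.

<3,-45,-35>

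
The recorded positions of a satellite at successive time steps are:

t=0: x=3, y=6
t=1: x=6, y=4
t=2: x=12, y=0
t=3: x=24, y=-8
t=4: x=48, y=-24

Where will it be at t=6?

Step-to-step displacements: (+3, -2), (+6, -4), (+12, -8), (+24, -16); each is 2× the previous.
step 5: x=48, y=-24 + (+48, -32) → x=96, y=-56
step 6: x=96, y=-56 + (+96, -64) → x=192, y=-120

x=192, y=-120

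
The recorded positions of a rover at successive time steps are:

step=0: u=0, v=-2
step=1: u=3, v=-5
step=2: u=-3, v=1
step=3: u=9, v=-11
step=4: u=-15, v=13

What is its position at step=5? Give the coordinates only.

u=33, v=-35

Step-to-step displacements: (+3, -3), (-6, +6), (+12, -12), (-24, +24); each is -2× the previous.
step 5: u=-15, v=13 + (+48, -48) → u=33, v=-35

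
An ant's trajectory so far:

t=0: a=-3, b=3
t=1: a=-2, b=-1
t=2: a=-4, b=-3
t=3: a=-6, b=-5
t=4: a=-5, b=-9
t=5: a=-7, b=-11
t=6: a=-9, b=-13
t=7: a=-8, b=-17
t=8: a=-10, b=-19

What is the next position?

The moves between consecutive positions are (+1, -4), (-2, -2), (-2, -2), (+1, -4), (-2, -2), (-2, -2), (+1, -4), (-2, -2); they repeat the 3-cycle [(+1, -4), (-2, -2), (-2, -2)].
step 9: apply (-2, -2) → a=-12, b=-21

a=-12, b=-21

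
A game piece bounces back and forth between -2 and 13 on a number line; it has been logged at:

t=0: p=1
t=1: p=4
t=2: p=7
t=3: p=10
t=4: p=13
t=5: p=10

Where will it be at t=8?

p=1

The value travels 3 per step and bounces off the walls at -2 and 13.
  step 6: 10 → 7
  step 7: 7 → 4
  step 8: 4 → 1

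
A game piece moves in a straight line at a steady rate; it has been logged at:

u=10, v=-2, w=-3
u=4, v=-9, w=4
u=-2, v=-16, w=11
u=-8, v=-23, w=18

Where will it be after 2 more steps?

The position changes by (-6, -7, +7) every step.
step 4: u=-8, v=-23, w=18 + (-6, -7, +7) → u=-14, v=-30, w=25
step 5: u=-14, v=-30, w=25 + (-6, -7, +7) → u=-20, v=-37, w=32

u=-20, v=-37, w=32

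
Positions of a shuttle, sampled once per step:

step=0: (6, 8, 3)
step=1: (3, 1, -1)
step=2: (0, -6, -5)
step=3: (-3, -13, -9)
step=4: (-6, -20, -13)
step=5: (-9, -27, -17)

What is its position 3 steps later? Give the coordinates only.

(-18, -48, -29)

Each step adds (-3, -7, -4) to the position.
step 6: (-9, -27, -17) + (-3, -7, -4) → (-12, -34, -21)
step 7: (-12, -34, -21) + (-3, -7, -4) → (-15, -41, -25)
step 8: (-15, -41, -25) + (-3, -7, -4) → (-18, -48, -29)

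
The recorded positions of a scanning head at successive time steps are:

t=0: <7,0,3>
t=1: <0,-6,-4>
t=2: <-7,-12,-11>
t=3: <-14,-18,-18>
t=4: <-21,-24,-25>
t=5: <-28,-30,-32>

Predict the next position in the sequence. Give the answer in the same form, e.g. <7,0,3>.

<-35,-36,-39>

Constant displacement of <-7,-6,-7> per step.
step 6: <-28,-30,-32> + <-7,-6,-7> → <-35,-36,-39>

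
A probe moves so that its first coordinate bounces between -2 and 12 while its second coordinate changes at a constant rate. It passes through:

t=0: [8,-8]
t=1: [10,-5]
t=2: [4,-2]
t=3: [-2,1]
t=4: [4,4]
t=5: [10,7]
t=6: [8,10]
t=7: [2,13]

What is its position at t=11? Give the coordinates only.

The first coordinate travels 6 per step and bounces off the walls at -2 and 12.
  step 8: 2 → 0
  step 9: 0 → 6
  step 10: 6 → 12
  step 11: 12 → 6
The second coordinate changes by +3 each step: at step 11 it is 25.

[6,25]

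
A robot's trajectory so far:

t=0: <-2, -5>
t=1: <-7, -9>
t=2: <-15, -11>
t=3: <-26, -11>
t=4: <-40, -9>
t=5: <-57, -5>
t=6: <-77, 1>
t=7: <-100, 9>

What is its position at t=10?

Successive displacements: <-5, -4>, <-8, -2>, <-11, +0>, <-14, +2>, <-17, +4>, <-20, +6>, <-23, +8> — each changes by <-3, +2>.
step 8: <-100, 9> + <-26, +10> → <-126, 19>
step 9: <-126, 19> + <-29, +12> → <-155, 31>
step 10: <-155, 31> + <-32, +14> → <-187, 45>

<-187, 45>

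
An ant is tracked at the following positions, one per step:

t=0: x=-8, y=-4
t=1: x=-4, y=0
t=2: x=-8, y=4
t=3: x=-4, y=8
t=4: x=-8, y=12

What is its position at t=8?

x=-8, y=28

X: cycles through -8, -4 every 2 steps. Step 8 lands at position 0 of the cycle → -8.
Y: linear, +4 per step → 28 at step 8.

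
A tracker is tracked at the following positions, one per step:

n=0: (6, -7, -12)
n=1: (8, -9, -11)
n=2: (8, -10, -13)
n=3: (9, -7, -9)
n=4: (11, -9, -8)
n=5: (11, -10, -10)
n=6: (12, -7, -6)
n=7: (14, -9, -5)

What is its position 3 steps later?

(17, -9, -2)

Step-to-step displacements: (+2, -2, +1), (+0, -1, -2), (+1, +3, +4), (+2, -2, +1), (+0, -1, -2), (+1, +3, +4), (+2, -2, +1) — a repeating cycle of length 3.
step 8: apply (+0, -1, -2) → (14, -10, -7)
step 9: apply (+1, +3, +4) → (15, -7, -3)
step 10: apply (+2, -2, +1) → (17, -9, -2)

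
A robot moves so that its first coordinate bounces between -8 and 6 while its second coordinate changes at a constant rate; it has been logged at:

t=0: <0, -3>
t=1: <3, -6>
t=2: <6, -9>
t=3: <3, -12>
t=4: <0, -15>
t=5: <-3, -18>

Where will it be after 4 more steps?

<-1, -30>

The first coordinate travels 3 per step and bounces off the walls at -8 and 6.
  step 6: -3 → -6
  step 7: -6 → -7
  step 8: -7 → -4
  step 9: -4 → -1
The second coordinate changes by -3 each step: at step 9 it is -30.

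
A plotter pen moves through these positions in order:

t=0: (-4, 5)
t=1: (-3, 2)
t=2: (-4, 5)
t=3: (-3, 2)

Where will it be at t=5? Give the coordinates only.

The jumps are (+1, -3), (-1, +3), (+1, -3) — a geometric progression with ratio -1.
step 4: (-3, 2) + (-1, +3) → (-4, 5)
step 5: (-4, 5) + (+1, -3) → (-3, 2)

(-3, 2)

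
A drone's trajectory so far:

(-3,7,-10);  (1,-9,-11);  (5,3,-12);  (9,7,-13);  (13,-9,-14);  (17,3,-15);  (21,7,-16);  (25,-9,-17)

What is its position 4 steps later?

The first coordinate changes by +4 each step, so at step 11 it is -3 + 11·(4) = 41.
The second coordinate repeats the cycle [7, -9, 3] with period 3; step 11 mod 3 = 2, giving 3.
The third coordinate changes by -1 each step, so at step 11 it is -10 + 11·(-1) = -21.

(41,3,-21)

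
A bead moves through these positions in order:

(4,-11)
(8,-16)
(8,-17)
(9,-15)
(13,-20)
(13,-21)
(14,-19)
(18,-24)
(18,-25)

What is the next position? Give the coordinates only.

(19,-23)

The moves between consecutive positions are (+4,-5), (+0,-1), (+1,+2), (+4,-5), (+0,-1), (+1,+2), (+4,-5), (+0,-1); they repeat the 3-cycle [(+4,-5), (+0,-1), (+1,+2)].
step 9: apply (+1,+2) → (19,-23)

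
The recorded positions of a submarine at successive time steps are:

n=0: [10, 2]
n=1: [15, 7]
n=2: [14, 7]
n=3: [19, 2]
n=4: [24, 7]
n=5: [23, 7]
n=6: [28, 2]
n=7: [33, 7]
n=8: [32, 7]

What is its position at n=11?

[41, 7]

The moves between consecutive positions are [+5, +5], [-1, +0], [+5, -5], [+5, +5], [-1, +0], [+5, -5], [+5, +5], [-1, +0]; they repeat the 3-cycle [[+5, +5], [-1, +0], [+5, -5]].
step 9: apply [+5, -5] → [37, 2]
step 10: apply [+5, +5] → [42, 7]
step 11: apply [-1, +0] → [41, 7]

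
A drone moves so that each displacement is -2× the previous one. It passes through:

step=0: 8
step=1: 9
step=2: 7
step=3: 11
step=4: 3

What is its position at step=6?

-13

Step-to-step displacements: +1, -2, +4, -8; each is -2× the previous.
step 5: 3 + 16 → 19
step 6: 19 − 32 → -13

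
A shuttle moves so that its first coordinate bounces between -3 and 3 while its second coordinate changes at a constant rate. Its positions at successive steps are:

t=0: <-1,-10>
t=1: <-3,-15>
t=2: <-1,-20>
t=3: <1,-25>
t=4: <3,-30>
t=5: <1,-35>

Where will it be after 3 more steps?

<-1,-50>

The first coordinate travels 2 per step and bounces off the walls at -3 and 3.
  step 6: 1 → -1
  step 7: -1 → -3
  step 8: -3 → -1
The second coordinate changes by -5 each step: at step 8 it is -50.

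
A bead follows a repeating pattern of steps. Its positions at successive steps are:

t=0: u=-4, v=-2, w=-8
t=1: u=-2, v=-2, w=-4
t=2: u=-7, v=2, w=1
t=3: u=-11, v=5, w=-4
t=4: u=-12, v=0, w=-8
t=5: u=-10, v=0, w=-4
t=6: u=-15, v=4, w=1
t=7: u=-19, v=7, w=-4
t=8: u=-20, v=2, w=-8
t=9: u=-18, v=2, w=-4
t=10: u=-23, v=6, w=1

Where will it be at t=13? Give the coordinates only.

The moves between consecutive positions are (+2, +0, +4), (-5, +4, +5), (-4, +3, -5), (-1, -5, -4), (+2, +0, +4), (-5, +4, +5), (-4, +3, -5), (-1, -5, -4), (+2, +0, +4), (-5, +4, +5); they repeat the 4-cycle [(+2, +0, +4), (-5, +4, +5), (-4, +3, -5), (-1, -5, -4)].
step 11: apply (-4, +3, -5) → u=-27, v=9, w=-4
step 12: apply (-1, -5, -4) → u=-28, v=4, w=-8
step 13: apply (+2, +0, +4) → u=-26, v=4, w=-4

u=-26, v=4, w=-4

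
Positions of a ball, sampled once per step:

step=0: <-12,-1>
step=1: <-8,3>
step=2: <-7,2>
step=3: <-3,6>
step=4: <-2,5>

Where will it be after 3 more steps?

The moves between consecutive positions are <+4,+4>, <+1,-1>, <+4,+4>, <+1,-1>; they repeat the 2-cycle [<+4,+4>, <+1,-1>].
step 5: apply <+4,+4> → <2,9>
step 6: apply <+1,-1> → <3,8>
step 7: apply <+4,+4> → <7,12>

<7,12>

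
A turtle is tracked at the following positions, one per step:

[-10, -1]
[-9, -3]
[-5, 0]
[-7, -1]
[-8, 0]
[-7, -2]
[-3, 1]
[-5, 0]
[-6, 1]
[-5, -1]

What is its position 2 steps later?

[-3, 1]

The moves between consecutive positions are [+1, -2], [+4, +3], [-2, -1], [-1, +1], [+1, -2], [+4, +3], [-2, -1], [-1, +1], [+1, -2]; they repeat the 4-cycle [[+1, -2], [+4, +3], [-2, -1], [-1, +1]].
step 10: apply [+4, +3] → [-1, 2]
step 11: apply [-2, -1] → [-3, 1]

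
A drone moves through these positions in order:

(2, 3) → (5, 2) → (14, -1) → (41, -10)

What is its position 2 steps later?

(365, -118)

Consecutive displacements (+3, -1), (+9, -3), (+27, -9) scale by a factor of 3 each step.
step 4: (41, -10) + (+81, -27) → (122, -37)
step 5: (122, -37) + (+243, -81) → (365, -118)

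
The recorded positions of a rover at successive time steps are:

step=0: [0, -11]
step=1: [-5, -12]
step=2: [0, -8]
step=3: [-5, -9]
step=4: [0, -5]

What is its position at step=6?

[0, -2]

The moves between consecutive positions are [-5, -1], [+5, +4], [-5, -1], [+5, +4]; they repeat the 2-cycle [[-5, -1], [+5, +4]].
step 5: apply [-5, -1] → [-5, -6]
step 6: apply [+5, +4] → [0, -2]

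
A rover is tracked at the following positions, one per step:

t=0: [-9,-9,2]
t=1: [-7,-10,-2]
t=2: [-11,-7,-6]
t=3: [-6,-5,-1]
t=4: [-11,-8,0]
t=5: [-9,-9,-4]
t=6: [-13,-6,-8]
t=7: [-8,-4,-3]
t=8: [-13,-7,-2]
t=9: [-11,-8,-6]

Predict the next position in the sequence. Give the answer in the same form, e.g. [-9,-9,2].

[-15,-5,-10]

The moves between consecutive positions are [+2,-1,-4], [-4,+3,-4], [+5,+2,+5], [-5,-3,+1], [+2,-1,-4], [-4,+3,-4], [+5,+2,+5], [-5,-3,+1], [+2,-1,-4]; they repeat the 4-cycle [[+2,-1,-4], [-4,+3,-4], [+5,+2,+5], [-5,-3,+1]].
step 10: apply [-4,+3,-4] → [-15,-5,-10]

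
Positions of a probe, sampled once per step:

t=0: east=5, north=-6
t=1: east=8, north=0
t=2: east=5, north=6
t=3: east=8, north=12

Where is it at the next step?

The east coordinate repeats the cycle [5, 8] with period 2; step 4 mod 2 = 0, giving 5.
The north coordinate changes by +6 each step, so at step 4 it is -6 + 4·(6) = 18.

east=5, north=18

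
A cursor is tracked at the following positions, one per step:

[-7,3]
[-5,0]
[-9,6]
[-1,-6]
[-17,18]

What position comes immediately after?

[15,-30]

Step-to-step displacements: [+2,-3], [-4,+6], [+8,-12], [-16,+24]; each is -2× the previous.
step 5: [-17,18] + [+32,-48] → [15,-30]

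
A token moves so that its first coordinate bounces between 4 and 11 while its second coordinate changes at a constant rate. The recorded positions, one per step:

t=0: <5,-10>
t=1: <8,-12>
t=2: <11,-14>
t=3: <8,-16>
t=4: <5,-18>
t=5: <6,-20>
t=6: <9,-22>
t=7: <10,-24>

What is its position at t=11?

<10,-32>

The first coordinate reflects between 4 and 11, moving 3 per step.
  step 8: 10 → 7
  step 9: 7 → 4
  step 10: 4 → 7
  step 11: 7 → 10
The second coordinate changes by -2 each step: at step 11 it is -32.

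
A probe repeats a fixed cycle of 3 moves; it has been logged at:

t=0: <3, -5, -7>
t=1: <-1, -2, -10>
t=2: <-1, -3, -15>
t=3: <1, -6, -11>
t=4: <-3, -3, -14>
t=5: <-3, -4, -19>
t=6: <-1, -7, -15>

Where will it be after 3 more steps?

Differencing gives <-4, +3, -3>, <+0, -1, -5>, <+2, -3, +4>, <-4, +3, -3>, <+0, -1, -5>, <+2, -3, +4>. This is the pattern <-4, +3, -3>, <+0, -1, -5>, <+2, -3, +4> repeated.
step 7: apply <-4, +3, -3> → <-5, -4, -18>
step 8: apply <+0, -1, -5> → <-5, -5, -23>
step 9: apply <+2, -3, +4> → <-3, -8, -19>

<-3, -8, -19>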